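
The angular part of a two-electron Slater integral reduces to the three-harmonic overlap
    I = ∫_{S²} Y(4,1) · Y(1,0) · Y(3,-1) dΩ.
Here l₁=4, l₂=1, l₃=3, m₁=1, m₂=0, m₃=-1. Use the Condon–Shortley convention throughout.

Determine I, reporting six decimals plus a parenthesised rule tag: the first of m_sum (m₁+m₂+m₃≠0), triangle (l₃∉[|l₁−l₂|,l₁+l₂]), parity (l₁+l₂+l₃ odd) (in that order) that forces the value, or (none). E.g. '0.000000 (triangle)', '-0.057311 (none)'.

-0.238414 (none)

Rules hold: Σm=0, L=8 even, 3≤3≤5.
N = 9·3·7 = 189
Δ = 2!·6!·0!/9! = 1/252
Racah Σ t=1..1: t=1:−1/36 = -1/36
⇒ 3j(4 1 3; 0 0 0)² = 4/63, sgn +1
Racah Σ t=1..1: t=1:−1/48 = -1/48
⇒ 3j(4 1 3; 1 0 -1)² = 5/84, sgn -1
4πI² = N·(3j₀)²·(3jₘ)² = 5/7
I = -1·√(0.714286/4π) = -0.23841361
No selection rule forces the value: the integral is nonzero (none).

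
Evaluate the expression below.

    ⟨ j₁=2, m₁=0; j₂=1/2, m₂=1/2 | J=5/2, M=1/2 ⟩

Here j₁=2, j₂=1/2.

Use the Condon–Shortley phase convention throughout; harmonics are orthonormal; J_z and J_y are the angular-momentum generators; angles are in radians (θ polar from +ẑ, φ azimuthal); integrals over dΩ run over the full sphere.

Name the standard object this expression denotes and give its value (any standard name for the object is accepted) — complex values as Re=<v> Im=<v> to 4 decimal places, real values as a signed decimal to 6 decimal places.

This is a Clebsch–Gordan (vector-coupling) coefficient.
j₁+j₂−J=0  J+j₁−j₂=4  J−j₁+j₂=1  j₁+j₂+J+1=6
(j₁±m₁, j₂±m₂, J±M) = (2,2,1,0,3,2)
P² = 48/5
sum k=0..0:
  [0] +1/4 = 1/4
S = 1/4
C² = P²·S² = 3/5 ; C = +0.774597

Clebsch–Gordan coefficient, +√(3/5) ≈ +0.774597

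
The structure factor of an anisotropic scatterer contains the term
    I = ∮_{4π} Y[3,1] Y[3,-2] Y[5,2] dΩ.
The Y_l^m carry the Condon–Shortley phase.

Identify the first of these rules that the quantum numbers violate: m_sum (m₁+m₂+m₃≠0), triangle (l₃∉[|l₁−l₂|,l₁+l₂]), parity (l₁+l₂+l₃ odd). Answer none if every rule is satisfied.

m₁+m₂+m₃ = 1 − 2 + 2 = 1  ✗
triangle: |3−3|=0 ≤ l₃=5 ≤ 3+3=6
parity: l₁+l₂+l₃ = 11 is odd

m_sum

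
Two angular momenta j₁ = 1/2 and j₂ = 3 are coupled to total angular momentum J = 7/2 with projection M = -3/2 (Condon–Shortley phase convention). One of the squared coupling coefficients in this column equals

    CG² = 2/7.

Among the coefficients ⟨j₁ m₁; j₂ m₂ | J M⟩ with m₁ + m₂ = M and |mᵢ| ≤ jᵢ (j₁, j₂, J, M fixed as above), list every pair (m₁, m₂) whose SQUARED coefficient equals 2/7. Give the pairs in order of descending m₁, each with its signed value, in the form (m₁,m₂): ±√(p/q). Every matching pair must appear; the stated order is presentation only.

(1/2,-2): +√(2/7)

Admissible pairs with m₁+m₂ = M = -3/2: (-1/2,-1), (1/2,-2)
  (m₁,m₂)=(1/2,-2): CG² = 2/7, CG = +√(2/7)   ← matches the target
  (m₁,m₂)=(-1/2,-1): CG² = 5/7, CG = +√(5/7)
Pairs with CG² = 2/7: (1/2,-2): +√(2/7)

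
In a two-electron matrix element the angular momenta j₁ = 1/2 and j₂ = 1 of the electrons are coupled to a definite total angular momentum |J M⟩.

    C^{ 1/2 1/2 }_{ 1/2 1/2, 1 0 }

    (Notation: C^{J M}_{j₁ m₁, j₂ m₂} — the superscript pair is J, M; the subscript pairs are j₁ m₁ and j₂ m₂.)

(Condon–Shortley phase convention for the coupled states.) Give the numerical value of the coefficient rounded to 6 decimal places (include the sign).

√[2·1!0!1!/3! · 1!0!1!1!1!0!] = √(1/3)
  +(−1)^0/∏(0,1,0,1,0,0)! = 1  (running 1)
⟨..|..⟩ = √(1/3)·(1) = +0.577350

+0.577350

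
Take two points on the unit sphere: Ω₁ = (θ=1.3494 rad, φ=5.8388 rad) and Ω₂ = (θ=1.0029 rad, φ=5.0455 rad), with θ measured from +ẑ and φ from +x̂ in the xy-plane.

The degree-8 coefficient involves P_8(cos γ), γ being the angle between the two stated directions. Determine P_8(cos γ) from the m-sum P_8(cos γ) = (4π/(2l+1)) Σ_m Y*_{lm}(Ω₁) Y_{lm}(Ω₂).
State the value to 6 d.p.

0.311144

Addition theorem: P_8(cos γ) = (4π/17) Σ_m Y*_{lm}(Ω₁) Y_{lm}(Ω₂), m = −8…8:
  term(m=-8) = 0.05551 + 0.00351j   from Y*(Ω₁)=-0.38733 + 0.16995j, Y(Ω₂)=-0.11684 - 0.06034j
  term(m=-7) = 0.09523 - 0.08524j   from Y*(Ω₁)=-0.38064 - 0.01176j, Y(Ω₂)=-0.24302 + 0.23144j
  term(m=-6) = -0.00192 + 0.04048j   from Y*(Ω₁)=0.07985 + 0.04109j, Y(Ω₂)=0.18723 + 0.41056j
  term(m=-5) = 0.06082 + 0.06583j   from Y*(Ω₁)=0.21775 + 0.28577j, Y(Ω₂)=0.24833 - 0.02360j
  term(m=-4) = -0.00581 - 0.00018j   from Y*(Ω₁)=0.00645 + 0.03077j, Y(Ω₂)=-0.04364 + 0.17961j
  term(m=-3) = 0.08382 - 0.07993j   from Y*(Ω₁)=0.07702 - 0.31797j, Y(Ω₂)=0.29777 + 0.19147j
  term(m=-2) = -0.00001 + 0.00080j   from Y*(Ω₁)=0.05318 - 0.06549j, Y(Ω₂)=-0.00741 + 0.00582j
  term(m=-1) = -0.07504 - 0.07623j   from Y*(Ω₁)=-0.27863 + 0.13267j, Y(Ω₂)=0.11334 + 0.32757j
  term(m=+0) = -0.00426 + 0.00000j   from Y*(Ω₁)=-0.09956 + 0.00000j, Y(Ω₂)=0.04283 + 0.00000j
  term(m=+1) = -0.07504 + 0.07623j   from Y*(Ω₁)=0.27863 + 0.13267j, Y(Ω₂)=-0.11334 + 0.32757j
  term(m=+2) = -0.00001 - 0.00080j   from Y*(Ω₁)=0.05318 + 0.06549j, Y(Ω₂)=-0.00741 - 0.00582j
  term(m=+3) = 0.08382 + 0.07993j   from Y*(Ω₁)=-0.07702 - 0.31797j, Y(Ω₂)=-0.29777 + 0.19147j
  term(m=+4) = -0.00581 + 0.00018j   from Y*(Ω₁)=0.00645 - 0.03077j, Y(Ω₂)=-0.04364 - 0.17961j
  term(m=+5) = 0.06082 - 0.06583j   from Y*(Ω₁)=-0.21775 + 0.28577j, Y(Ω₂)=-0.24833 - 0.02360j
  term(m=+6) = -0.00192 - 0.04048j   from Y*(Ω₁)=0.07985 - 0.04109j, Y(Ω₂)=0.18723 - 0.41056j
  term(m=+7) = 0.09523 + 0.08524j   from Y*(Ω₁)=0.38064 - 0.01176j, Y(Ω₂)=0.24302 + 0.23144j
  term(m=+8) = 0.05551 - 0.00351j   from Y*(Ω₁)=-0.38733 - 0.16995j, Y(Ω₂)=-0.11684 + 0.06034j
Σ over m = 0.42092 + 0.00000j; ×(4π/17) → 0.31114 + 0.00000j. Real part: 0.311144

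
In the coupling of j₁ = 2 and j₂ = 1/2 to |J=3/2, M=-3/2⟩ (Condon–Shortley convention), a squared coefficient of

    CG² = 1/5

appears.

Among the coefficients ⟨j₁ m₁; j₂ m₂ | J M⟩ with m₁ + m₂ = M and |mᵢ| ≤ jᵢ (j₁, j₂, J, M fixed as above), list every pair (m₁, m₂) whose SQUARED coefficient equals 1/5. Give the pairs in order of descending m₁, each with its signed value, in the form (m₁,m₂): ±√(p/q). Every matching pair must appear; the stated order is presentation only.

(-1,-1/2): +√(1/5)

Admissible pairs with m₁+m₂ = M = -3/2: (-2,1/2), (-1,-1/2)
  (m₁,m₂)=(-1,-1/2): CG² = 1/5, CG = +√(1/5)   ← matches the target
  (m₁,m₂)=(-2,1/2): CG² = 4/5, CG = −√(4/5)
Pairs with CG² = 1/5: (-1,-1/2): +√(1/5)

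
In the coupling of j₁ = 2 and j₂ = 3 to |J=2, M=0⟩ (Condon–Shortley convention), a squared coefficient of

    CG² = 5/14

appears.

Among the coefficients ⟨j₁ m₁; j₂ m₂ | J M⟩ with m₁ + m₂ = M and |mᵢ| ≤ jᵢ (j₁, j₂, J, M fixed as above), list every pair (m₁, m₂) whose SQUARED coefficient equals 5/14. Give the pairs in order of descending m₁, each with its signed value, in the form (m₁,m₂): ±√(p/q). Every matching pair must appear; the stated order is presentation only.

Admissible pairs with m₁+m₂ = M = 0: (-2,2), (-1,1), (0,0), (1,-1), (2,-2)
  (m₁,m₂)=(2,-2): CG² = 5/14, CG = +√(5/14)   ← matches the target
  (m₁,m₂)=(1,-1): CG² = 1/7, CG = −√(1/7)
  (m₁,m₂)=(0,0): CG² = 0/1, CG = 0
  (m₁,m₂)=(-1,1): CG² = 1/7, CG = +√(1/7)
  (m₁,m₂)=(-2,2): CG² = 5/14, CG = −√(5/14)   ← matches the target
Pairs with CG² = 5/14: (2,-2): +√(5/14); (-2,2): −√(5/14)

(2,-2): +√(5/14); (-2,2): −√(5/14)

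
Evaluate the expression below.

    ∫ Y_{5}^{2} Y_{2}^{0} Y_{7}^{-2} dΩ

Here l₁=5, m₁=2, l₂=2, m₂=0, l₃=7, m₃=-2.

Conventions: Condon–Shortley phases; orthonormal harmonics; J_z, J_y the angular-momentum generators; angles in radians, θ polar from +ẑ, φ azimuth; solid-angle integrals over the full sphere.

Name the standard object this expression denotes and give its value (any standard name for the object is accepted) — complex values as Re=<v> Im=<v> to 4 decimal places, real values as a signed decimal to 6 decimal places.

This is a Gaunt coefficient — the integral of a triple product of spherical harmonics over the sphere.
m-sum 0 ✓  L=14 even ✓  3≤7≤7 ✓
Π(2lᵢ+1) = 11×5×15 = 825
triangle coeff Δ(5,2,7) = 1/15015
Σ_t [0,0]: t=0:+1/57600 = 1/57600
(3j)²=21/715 [(5 2 7; 0 0 0)], sign=-1
Σ_t [0,0]: t=0:+1/120960 = 1/120960
(3j)²=24/1001 [(5 2 7; 2 0 -2)], sign=-1
⇒ 4πI² = 1080/1859
I = (+1)√(1080/1859/(4π)) = 0.21501425

Gaunt coefficient, +0.215014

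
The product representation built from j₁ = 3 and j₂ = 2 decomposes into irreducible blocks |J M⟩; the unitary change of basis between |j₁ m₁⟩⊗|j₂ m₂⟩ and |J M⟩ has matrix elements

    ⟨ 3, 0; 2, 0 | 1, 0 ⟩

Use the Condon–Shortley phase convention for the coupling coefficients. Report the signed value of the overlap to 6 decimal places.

triangle: 4!·2!·0!/7! = 48/5040
(j±m)!: 3!·3!·2!·2!·1!·1! = 144
prefactor² = (2J+1)·Δ·N² = 144/35
  k=2: +1/(2!·2!·1!·0!·1!·0!) = 1/4
Σ = 1/4  ⇒  CG² = 144/35·(1/4)² = 9/35
CG = +√(9/35) = +0.507093

+0.507093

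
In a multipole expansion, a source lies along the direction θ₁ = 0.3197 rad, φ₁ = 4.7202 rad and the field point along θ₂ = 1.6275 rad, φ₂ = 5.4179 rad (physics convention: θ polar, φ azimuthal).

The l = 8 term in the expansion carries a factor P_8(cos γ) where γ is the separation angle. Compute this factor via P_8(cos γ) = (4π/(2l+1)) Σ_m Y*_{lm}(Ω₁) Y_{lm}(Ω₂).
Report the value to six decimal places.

Addition theorem: P_8(cos γ) = (4π/17) Σ_m Y*_{lm}(Ω₁) Y_{lm}(Ω₂), m = −8…8:
  term(m=-8) = 0.00002 + 0.00002j   from Y*(Ω₁)=0.00005 + 0.00000j, Y(Ω₂)=0.40841 + 0.30351j
  term(m=-7) = -0.00001 - 0.00007j   from Y*(Ω₁)=-0.00003 + 0.00059j, Y(Ω₂)=-0.11259 + 0.02591j
  term(m=-6) = 0.00081 - 0.00139j   from Y*(Ω₁)=-0.00454 - 0.00021j, Y(Ω₂)=-0.16364 + 0.31485j
  term(m=-5) = -0.00316 + 0.00114j   from Y*(Ω₁)=0.00097 - 0.02488j, Y(Ω₂)=-0.05080 - 0.12502j
  term(m=-4) = -0.02901 - 0.01062j   from Y*(Ω₁)=0.10016 + 0.00313j, Y(Ω₂)=-0.29267 - 0.09684j
  term(m=-3) = 0.02075 + 0.03605j   from Y*(Ω₁)=-0.00678 + 0.28936j, Y(Ω₂)=0.12282 - 0.07459j
  term(m=-2) = -0.02764 + 0.15596j   from Y*(Ω₁)=-0.55009 - 0.00859j, Y(Ω₂)=0.04580 - 0.28424j
  term(m=-1) = 0.05798 - 0.04861j   from Y*(Ω₁)=0.00401 - 0.51344j, Y(Ω₂)=0.09554 + 0.11217j
  term(m=+0) = -0.04987 + 0.00000j   from Y*(Ω₁)=-0.17690 + 0.00000j, Y(Ω₂)=0.28191 + 0.00000j
  term(m=+1) = 0.05798 + 0.04861j   from Y*(Ω₁)=-0.00401 - 0.51344j, Y(Ω₂)=-0.09554 + 0.11217j
  term(m=+2) = -0.02764 - 0.15596j   from Y*(Ω₁)=-0.55009 + 0.00859j, Y(Ω₂)=0.04580 + 0.28424j
  term(m=+3) = 0.02075 - 0.03605j   from Y*(Ω₁)=0.00678 + 0.28936j, Y(Ω₂)=-0.12282 - 0.07459j
  term(m=+4) = -0.02901 + 0.01062j   from Y*(Ω₁)=0.10016 - 0.00313j, Y(Ω₂)=-0.29267 + 0.09684j
  term(m=+5) = -0.00316 - 0.00114j   from Y*(Ω₁)=-0.00097 - 0.02488j, Y(Ω₂)=0.05080 - 0.12502j
  term(m=+6) = 0.00081 + 0.00139j   from Y*(Ω₁)=-0.00454 + 0.00021j, Y(Ω₂)=-0.16364 - 0.31485j
  term(m=+7) = -0.00001 + 0.00007j   from Y*(Ω₁)=0.00003 + 0.00059j, Y(Ω₂)=0.11259 + 0.02591j
  term(m=+8) = 0.00002 - 0.00002j   from Y*(Ω₁)=0.00005 - 0.00000j, Y(Ω₂)=0.40841 - 0.30351j
Accumulated sum -0.01040 - 0.00000j; after 4π/(2l+1) scaling, -0.00769 - 0.00000j ⇒ P_8 = -0.007690

-0.007690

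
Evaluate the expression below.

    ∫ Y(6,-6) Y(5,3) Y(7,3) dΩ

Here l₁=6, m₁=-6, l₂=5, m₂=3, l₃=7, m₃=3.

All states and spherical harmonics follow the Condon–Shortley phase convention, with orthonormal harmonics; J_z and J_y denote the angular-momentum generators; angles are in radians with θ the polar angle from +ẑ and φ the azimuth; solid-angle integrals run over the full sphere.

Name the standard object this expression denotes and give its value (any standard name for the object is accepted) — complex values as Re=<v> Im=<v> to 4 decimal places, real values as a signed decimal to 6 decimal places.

This is a Gaunt coefficient — the integral of a triple product of spherical harmonics over the sphere.
m-sum 0 ✓  L=18 even ✓  1≤7≤11 ✓
Π(2lᵢ+1) = 13×11×15 = 2145
triangle coeff Δ(6,5,7) = 1/174594420
Σ_t [0,4]: t=0:+1/4147200 t=1:−1/207360 t=2:+1/82944 t=3:−1/207360 t=4:+1/4147200 = 1/345600
(3j)²=420/46189 [(6 5 7; 0 0 0)], sign=-1
Σ_t [4,4]: t=4:+1/46448640 = 1/46448640
(3j)²=75/8398 [(6 5 7; -6 3 3)], sign=+1
⇒ 4πI² = 236250/1356277
I = (-1)√(236250/1356277/(4π)) = -0.11773532

Gaunt coefficient, -0.117735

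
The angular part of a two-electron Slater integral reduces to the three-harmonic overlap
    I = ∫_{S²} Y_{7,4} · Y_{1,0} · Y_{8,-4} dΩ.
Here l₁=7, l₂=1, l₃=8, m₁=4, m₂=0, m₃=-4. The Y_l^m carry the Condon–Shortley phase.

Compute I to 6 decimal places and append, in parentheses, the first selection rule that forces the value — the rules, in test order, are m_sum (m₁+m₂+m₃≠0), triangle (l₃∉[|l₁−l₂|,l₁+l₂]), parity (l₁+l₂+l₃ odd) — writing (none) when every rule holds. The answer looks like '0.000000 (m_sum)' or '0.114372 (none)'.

0.211986 (none)

m-sum 0 ✓  L=16 even ✓  6≤8≤8 ✓
Π(2lᵢ+1) = 15×3×17 = 765
triangle coeff Δ(7,1,8) = 1/2040
Σ_t [0,0]: t=0:+1/25401600 = 1/25401600
(3j)²=8/255 [(7 1 8; 0 0 0)], sign=+1
Σ_t [0,0]: t=0:+1/239500800 = 1/239500800
(3j)²=2/85 [(7 1 8; 4 0 -4)], sign=+1
⇒ 4πI² = 48/85
I = (+1)√(48/85/(4π)) = 0.21198553
No selection rule forces the value: the integral is nonzero (none).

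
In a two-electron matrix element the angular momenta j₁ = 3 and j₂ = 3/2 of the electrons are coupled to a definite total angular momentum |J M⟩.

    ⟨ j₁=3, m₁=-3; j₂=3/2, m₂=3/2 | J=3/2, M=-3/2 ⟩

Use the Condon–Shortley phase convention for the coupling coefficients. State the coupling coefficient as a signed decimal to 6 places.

triangle: 3!·3!·0!/7! = 36/5040
(j±m)!: 0!·6!·3!·0!·0!·3! = 25920
prefactor² = (2J+1)·Δ·N² = 5184/7
  k=3: −1/(3!·0!·3!·0!·0!·0!) = -1/36
Σ = -1/36  ⇒  CG² = 5184/7·(-1/36)² = 4/7
CG = −√(4/7) = -0.755929

-0.755929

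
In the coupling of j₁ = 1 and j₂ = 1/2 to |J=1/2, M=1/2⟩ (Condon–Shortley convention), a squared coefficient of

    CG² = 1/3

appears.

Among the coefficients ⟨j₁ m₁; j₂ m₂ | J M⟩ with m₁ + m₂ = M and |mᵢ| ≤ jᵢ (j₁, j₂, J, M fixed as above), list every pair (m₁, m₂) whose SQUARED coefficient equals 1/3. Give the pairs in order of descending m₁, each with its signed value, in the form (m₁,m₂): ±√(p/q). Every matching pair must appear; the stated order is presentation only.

Admissible pairs with m₁+m₂ = M = 1/2: (0,1/2), (1,-1/2)
  (m₁,m₂)=(1,-1/2): CG² = 2/3, CG = +√(2/3)
  (m₁,m₂)=(0,1/2): CG² = 1/3, CG = −√(1/3)   ← matches the target
Pairs with CG² = 1/3: (0,1/2): −√(1/3)

(0,1/2): −√(1/3)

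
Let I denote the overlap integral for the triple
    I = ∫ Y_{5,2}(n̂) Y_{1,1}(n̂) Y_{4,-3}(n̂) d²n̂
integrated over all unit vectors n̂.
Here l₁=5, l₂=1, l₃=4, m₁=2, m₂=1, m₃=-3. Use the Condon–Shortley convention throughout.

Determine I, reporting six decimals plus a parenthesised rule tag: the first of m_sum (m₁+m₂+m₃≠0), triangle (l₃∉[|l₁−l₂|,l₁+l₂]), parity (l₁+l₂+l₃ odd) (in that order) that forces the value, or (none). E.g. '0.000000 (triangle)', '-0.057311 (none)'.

0.085055 (none)

Checks pass: Σm=0; 10 even; l₃=4∈[4,6].
(2·5+1)(2·1+1)(2·4+1) = 297
Δ: 2! 8! 0! / 11! → 1/495
sum: t=1:−1/576 = -1/576
3j²(5 1 4; 0 0 0) = Δ·Π!·Σ² = 5/99  (sign -1)
sum: t=2:+1/10080 = 1/10080
3j²(5 1 4; 2 1 -3) = Δ·Π!·Σ² = 1/165  (sign -1)
combine: 4πI² = 297·5/99·1/165 = 1/11
take √, sign +1: I = 0.08505478
No selection rule forces the value: the integral is nonzero (none).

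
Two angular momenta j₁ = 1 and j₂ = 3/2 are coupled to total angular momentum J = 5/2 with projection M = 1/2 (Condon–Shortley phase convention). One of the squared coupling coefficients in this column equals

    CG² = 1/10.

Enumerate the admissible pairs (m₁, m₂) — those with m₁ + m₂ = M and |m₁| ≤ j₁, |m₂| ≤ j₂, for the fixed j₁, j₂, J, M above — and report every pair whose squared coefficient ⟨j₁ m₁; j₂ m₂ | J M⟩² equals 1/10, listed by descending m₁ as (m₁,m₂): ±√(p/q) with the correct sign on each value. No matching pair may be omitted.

Admissible pairs with m₁+m₂ = M = 1/2: (-1,3/2), (0,1/2), (1,-1/2)
  (m₁,m₂)=(1,-1/2): CG² = 3/10, CG = +√(3/10)
  (m₁,m₂)=(0,1/2): CG² = 3/5, CG = +√(3/5)
  (m₁,m₂)=(-1,3/2): CG² = 1/10, CG = +√(1/10)   ← matches the target
Pairs with CG² = 1/10: (-1,3/2): +√(1/10)

(-1,3/2): +√(1/10)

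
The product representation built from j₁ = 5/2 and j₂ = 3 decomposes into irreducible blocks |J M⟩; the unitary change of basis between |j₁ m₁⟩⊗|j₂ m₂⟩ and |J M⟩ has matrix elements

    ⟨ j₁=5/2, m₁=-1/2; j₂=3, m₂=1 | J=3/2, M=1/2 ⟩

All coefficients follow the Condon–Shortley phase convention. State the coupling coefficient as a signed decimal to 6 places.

j₁+j₂−J=4  J+j₁−j₂=1  J−j₁+j₂=2  j₁+j₂+J+1=8
(j₁±m₁, j₂±m₂, J±M) = (2,3,4,2,2,1)
P² = 192/35
sum k=2..3:
  [2] +1/8 = 1/8
  [3] −1/6 = -1/6
S = -1/24
C² = P²·S² = 1/105 ; C = -0.097590

−√(1/105) = -0.097590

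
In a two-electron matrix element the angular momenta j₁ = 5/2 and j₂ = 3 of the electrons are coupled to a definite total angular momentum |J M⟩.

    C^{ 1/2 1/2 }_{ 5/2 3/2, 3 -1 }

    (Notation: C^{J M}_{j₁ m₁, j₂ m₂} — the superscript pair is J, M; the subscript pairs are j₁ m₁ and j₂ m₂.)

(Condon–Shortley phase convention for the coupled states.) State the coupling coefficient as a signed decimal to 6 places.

−√(2/21) ≈ -0.308607

j₁+j₂−J=5  J+j₁−j₂=0  J−j₁+j₂=1  j₁+j₂+J+1=7
(j₁±m₁, j₂±m₂, J±M) = (4,1,2,4,1,0)
P² = 384/7
sum k=1..1:
  [1] −1/24 = -1/24
S = -1/24
C² = P²·S² = 2/21 ; C = -0.308607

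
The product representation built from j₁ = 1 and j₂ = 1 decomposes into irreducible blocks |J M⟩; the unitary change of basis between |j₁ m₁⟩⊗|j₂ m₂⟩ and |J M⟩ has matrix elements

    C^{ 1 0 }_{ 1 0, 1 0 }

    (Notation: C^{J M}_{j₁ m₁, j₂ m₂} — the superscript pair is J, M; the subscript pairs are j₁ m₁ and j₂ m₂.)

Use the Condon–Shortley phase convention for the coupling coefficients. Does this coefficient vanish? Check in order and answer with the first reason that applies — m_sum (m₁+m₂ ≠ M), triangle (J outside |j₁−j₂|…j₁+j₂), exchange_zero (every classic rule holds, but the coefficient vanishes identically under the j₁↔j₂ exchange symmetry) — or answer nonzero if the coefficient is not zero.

m-sum: m₁+m₂ = 0+0 = 0, M = 0  ✓
triangle: |j₁−j₂| = 0 ≤ J = 1 ≤ j₁+j₂ = 2  ✓
exchange: j₁=j₂ and m₁=m₂, and (−1)^(j₁+j₂−J) = (−1)^1 = −1 forces ⟨j₁m₁;j₂m₂|JM⟩ = −⟨j₂m₂;j₁m₁|JM⟩ = −⟨j₁m₁;j₂m₂|JM⟩ ⇒ the coefficient vanishes identically
Racah sum check: Σ_k collapses to 0 ⇒ CG = 0

exchange_zero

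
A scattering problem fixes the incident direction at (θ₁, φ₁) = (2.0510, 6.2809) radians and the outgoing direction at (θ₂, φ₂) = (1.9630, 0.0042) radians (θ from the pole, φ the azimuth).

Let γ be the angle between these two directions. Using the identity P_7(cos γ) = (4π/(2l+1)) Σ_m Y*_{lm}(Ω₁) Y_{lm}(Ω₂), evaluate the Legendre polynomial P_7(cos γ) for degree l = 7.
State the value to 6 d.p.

Summing Y*_{l m}(θ₁,φ₁)·Y_{l m}(θ₂,φ₂) over m ∈ [−7, 7]; prefactor 4π/(2·7+1) = 0.837758:
  m=-7: Y*=0.21581 - 0.00345j  Y=0.28757 - 0.00846j  product 0.06203 - 0.00282j
  m=-6: Y*=-0.42061 + 0.00577j  Y=-0.44512 + 0.01122j  product 0.18716 - 0.00729j
  m=-5: Y*=0.35723 - 0.00408j  Y=0.22227 - 0.00467j  product 0.07939 - 0.00258j
  m=-4: Y*=0.04734 - 0.00043j  Y=0.22510 - 0.00378j  product 0.01066 - 0.00028j
  m=-3: Y*=-0.35288 + 0.00242j  Y=-0.31338 + 0.00395j  product 0.11058 - 0.00215j
  m=-2: Y*=0.11155 - 0.00051j  Y=-0.10119 + 0.00085j  product -0.01129 + 0.00015j
  m=-1: Y*=0.30794 - 0.00070j  Y=0.32436 - 0.00136j  product 0.09988 - 0.00065j
  m=+0: Y*=-0.15241 + 0.00000j  Y=0.06351 + 0.00000j  product -0.00968 + 0.00000j
  m=+1: Y*=-0.30794 - 0.00070j  Y=-0.32436 - 0.00136j  product 0.09988 + 0.00065j
  m=+2: Y*=0.11155 + 0.00051j  Y=-0.10119 - 0.00085j  product -0.01129 - 0.00015j
  m=+3: Y*=0.35288 + 0.00242j  Y=0.31338 + 0.00395j  product 0.11058 + 0.00215j
  m=+4: Y*=0.04734 + 0.00043j  Y=0.22510 + 0.00378j  product 0.01066 + 0.00028j
  m=+5: Y*=-0.35723 - 0.00408j  Y=-0.22227 - 0.00467j  product 0.07939 + 0.00258j
  m=+6: Y*=-0.42061 - 0.00577j  Y=-0.44512 - 0.01122j  product 0.18716 + 0.00729j
  m=+7: Y*=-0.21581 - 0.00345j  Y=-0.28757 - 0.00846j  product 0.06203 + 0.00282j
Σ over m = 1.06713 - 0.00000j; ×(4π/15) → 0.89400 - 0.00000j. Real part: 0.893996

0.893996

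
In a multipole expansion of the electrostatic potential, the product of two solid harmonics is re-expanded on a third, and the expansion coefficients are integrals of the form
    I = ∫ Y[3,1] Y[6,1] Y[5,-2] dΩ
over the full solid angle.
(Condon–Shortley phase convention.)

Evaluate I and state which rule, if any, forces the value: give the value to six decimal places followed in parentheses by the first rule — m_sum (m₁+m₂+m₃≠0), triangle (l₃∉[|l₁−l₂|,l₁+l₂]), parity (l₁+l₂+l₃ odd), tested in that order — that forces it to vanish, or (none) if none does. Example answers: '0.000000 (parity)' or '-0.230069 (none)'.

Rules hold: Σm=0, L=14 even, 3≤5≤9.
N = 7·13·11 = 1001
Δ = 4!·2!·8!/15! = 1/675675
Racah Σ t=1..3: t=1:−1/8640 t=2:+1/2304 t=3:−1/8640 = 7/34560
⇒ 3j(3 6 5; 0 0 0)² = 7/429, sgn -1
Racah Σ t=0..2: t=0:+1/241920 t=1:−1/8640 t=2:+1/5760 = 1/16128
⇒ 3j(3 6 5; 1 1 -2)² = 5/1001, sgn -1
4πI² = N·(3j₀)²·(3jₘ)² = 35/429
I = +1·√(0.0815851/4π) = 0.08057502
No selection rule forces the value: the integral is nonzero (none).

0.080575 (none)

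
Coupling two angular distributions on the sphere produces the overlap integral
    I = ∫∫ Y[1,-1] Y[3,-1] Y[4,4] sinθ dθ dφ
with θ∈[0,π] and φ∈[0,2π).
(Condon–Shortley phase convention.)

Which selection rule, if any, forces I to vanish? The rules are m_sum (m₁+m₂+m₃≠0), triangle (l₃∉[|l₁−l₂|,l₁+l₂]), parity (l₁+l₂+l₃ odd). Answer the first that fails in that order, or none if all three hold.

Σmᵢ = 2  ✗
l₃∈[|l₁−l₂|,l₁+l₂]=[2,4], have l₃=4
Σlᵢ = 8 ⇒ even

m_sum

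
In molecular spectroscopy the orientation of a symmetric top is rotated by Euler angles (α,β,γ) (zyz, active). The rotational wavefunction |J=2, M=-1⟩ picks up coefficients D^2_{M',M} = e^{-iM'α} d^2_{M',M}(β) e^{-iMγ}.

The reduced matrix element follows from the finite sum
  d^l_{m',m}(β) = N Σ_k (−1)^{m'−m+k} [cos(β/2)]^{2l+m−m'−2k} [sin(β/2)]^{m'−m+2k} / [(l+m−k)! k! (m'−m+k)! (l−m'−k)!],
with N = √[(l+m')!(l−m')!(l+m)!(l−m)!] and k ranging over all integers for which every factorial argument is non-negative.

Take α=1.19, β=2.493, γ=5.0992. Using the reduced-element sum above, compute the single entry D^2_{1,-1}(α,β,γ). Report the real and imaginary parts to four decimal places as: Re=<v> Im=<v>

First d^2_{1,-1}(β=2.4930), then the phase factors e^{-i(1)α} and e^{-i(-1)γ}:
With c≡cos(β/2)=0.318642 and s≡sin(β/2)=0.947875, N=[6·1·1·6]^{1/2}=6.000000
Admissible k: 0..1 (factorial args all ≥0)
  k=0: (−1)^2·6.0000/(2)·0.3186^2·0.9479^2 = +0.273671
  k=1: (−1)^3·6.0000/(6)·0.3186^0·0.9479^4 = -0.807244
d^2_{1,-1}(2.4930) = +0.273671 -0.807244 = -0.533572
D = (+0.371660-0.928369i)·(-0.533572)·(+0.377237-0.926117i) = +0.383945+0.370521i

Re=0.3839 Im=0.3705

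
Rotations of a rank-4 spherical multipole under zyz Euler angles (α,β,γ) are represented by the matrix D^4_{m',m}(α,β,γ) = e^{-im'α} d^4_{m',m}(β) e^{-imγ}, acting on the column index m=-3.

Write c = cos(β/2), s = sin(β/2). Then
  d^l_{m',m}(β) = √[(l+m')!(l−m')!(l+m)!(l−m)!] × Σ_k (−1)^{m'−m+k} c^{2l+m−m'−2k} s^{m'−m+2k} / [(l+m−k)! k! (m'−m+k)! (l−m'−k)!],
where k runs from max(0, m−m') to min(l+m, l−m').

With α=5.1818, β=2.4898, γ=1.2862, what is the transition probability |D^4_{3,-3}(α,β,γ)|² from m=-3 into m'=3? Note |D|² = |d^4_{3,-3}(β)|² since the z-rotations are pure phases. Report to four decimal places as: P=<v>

P=0.0169

Split into d^4_{3,-3}(β=2.4898) × two z-phases.
Half-angle: c=0.320158, s=0.947364. N=√(5040·1·1·5040)=5040.000000
k∈{0,1} keeps every argument non-negative
  k=0: (−1)^6·5040.0000/(720)·0.3202^2·0.9474^6 = +0.518715
  k=1: (−1)^7·5040.0000/(5040)·0.3202^0·0.9474^8 = -0.648837
d^4_{3,-3}(2.4898) = +0.518715 -0.648837 = -0.130122
|D^4_{3,-3}|² = |d^4_{3,-3}(β)|² = (-0.130122)² = 0.016932 (the z-rotation phases have unit modulus)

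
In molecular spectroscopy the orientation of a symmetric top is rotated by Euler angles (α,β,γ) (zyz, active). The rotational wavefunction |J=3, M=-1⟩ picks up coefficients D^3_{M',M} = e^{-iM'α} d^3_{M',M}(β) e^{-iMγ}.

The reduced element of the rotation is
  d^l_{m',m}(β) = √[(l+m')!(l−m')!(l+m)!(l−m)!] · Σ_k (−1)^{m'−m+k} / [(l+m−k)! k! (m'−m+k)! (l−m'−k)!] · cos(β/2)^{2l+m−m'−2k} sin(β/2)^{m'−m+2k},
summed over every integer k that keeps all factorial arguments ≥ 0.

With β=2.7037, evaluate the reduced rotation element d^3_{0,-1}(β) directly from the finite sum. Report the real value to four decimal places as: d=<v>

d=-0.5694

d^3_{0,-1}(β=2.7037) via the finite sum:
Half-angle: c=0.217201, s=0.976127. N=√(6·6·2·24)=41.569219
k∈{0,1,2} keeps every argument non-negative
  k=0: (−1)^1·41.5692/(12)·0.2172^5·0.9761^1 = -0.001635
  k=1: (−1)^2·41.5692/(4)·0.2172^3·0.9761^3 = +0.099042
  k=2: (−1)^3·41.5692/(12)·0.2172^1·0.9761^5 = -0.666782
d^3_{0,-1}(2.7037) = -0.001635 +0.099042 -0.666782 = -0.569376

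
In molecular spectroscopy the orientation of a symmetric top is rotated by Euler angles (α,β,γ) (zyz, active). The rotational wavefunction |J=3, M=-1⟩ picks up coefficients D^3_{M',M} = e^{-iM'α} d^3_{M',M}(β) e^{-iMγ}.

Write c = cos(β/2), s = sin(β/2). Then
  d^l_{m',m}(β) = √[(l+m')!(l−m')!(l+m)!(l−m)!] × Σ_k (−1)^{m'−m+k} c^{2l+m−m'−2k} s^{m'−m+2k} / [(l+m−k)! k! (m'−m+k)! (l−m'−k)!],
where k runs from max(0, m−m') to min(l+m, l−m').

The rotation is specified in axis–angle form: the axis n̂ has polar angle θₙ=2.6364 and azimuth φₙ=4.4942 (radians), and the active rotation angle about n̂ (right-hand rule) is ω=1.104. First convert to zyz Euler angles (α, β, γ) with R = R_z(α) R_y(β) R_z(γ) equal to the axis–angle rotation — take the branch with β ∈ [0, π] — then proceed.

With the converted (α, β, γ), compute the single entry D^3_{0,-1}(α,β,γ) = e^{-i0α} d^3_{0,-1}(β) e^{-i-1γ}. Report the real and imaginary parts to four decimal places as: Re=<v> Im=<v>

Axis–angle → zyz. n̂ = (sinθₙcosφₙ, sinθₙsinφₙ, cosθₙ) = (-0.104762, -0.472501, -0.875081), ω = 1.1040.
R = I cosω + sinω [n̂]ₓ + (1−cosω) n̂n̂ᵀ gives
  R = [+0.456064, +0.808684, -0.371532; -0.754237, +0.572813, +0.320955; +0.472370, +0.133847, +0.871178]
β = atan2(√(R₁₃²+R₂₃²), R₃₃) = 0.513199; α = atan2(R₂₃, R₁₃) mod 2π = 2.429101; γ = atan2(R₃₂, −R₃₁) mod 2π = 2.865479
First d^3_{0,-1}(β=0.5132), then the phase factors e^{-i(0)α} and e^{-i(-1)γ}:
With c≡cos(β/2)=0.967259 and s≡sin(β/2)=0.253793, N=[6·6·2·24]^{1/2}=41.569219
k∈{0,1,2} keeps every argument non-negative
  k=0: (−1)^1·41.5692/(12)·0.9673^5·0.2538^1 = -0.744360
  k=1: (−1)^2·41.5692/(4)·0.9673^3·0.2538^3 = +0.153737
  k=2: (−1)^3·41.5692/(12)·0.9673^1·0.2538^5 = -0.003528
d^3_{0,-1}(0.5132) = -0.744360 +0.153737 -0.003528 = -0.594151
Attach z-rotation phases: D = e^{-i(0)(2.4291)}·(-0.594151)·e^{-i(-1)(2.8655)} = +0.571646-0.161977i

Re=0.5716 Im=-0.1620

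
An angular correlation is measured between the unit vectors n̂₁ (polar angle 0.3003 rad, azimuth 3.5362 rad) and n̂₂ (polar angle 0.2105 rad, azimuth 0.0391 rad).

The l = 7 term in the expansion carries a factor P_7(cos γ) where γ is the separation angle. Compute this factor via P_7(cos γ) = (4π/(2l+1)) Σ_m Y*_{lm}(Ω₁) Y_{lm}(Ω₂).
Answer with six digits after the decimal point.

Addition theorem: P_7(cos γ) = (4π/15) Σ_m Y*_{lm}(Ω₁) Y_{lm}(Ω₂), m = −7…7:
  m=-7: (+0.000092-0.000037i) × (+0.000008-0.000002i) = +0.000000-0.000000i  (running Σ = +0.000000-0.000000i)
  m=-6: (-0.000856+0.000837i) × (+0.000148-0.000035i) = -0.000000+0.000000i  (running Σ = -0.000000+0.000000i)
  m=-5: (+0.003534-0.008307i) × (+0.001639-0.000325i) = +0.000003-0.000015i  (running Σ = +0.000003-0.000015i)
  m=-4: (-0.000363+0.047567i) × (+0.012746-0.002010i) = +0.000091+0.000607i  (running Σ = +0.000094+0.000592i)
  m=-3: (-0.066834-0.164002i) × (+0.070832-0.008347i) = -0.006103-0.011059i  (running Σ = -0.006009-0.010466i)
  m=-2: (+0.310395+0.312773i) × (+0.270309-0.021181i) = +0.090527+0.077971i  (running Σ = +0.084518+0.067504i)
  m=-1: (-0.557733-0.232268i) × (+0.621641-0.024319i) = -0.352358-0.130824i  (running Σ = -0.267840-0.063320i)
  m=0: (+0.088725-0.000000i) × (+0.511918+0.000000i) = +0.045420+0.000000i  (running Σ = -0.222420-0.063320i)
  m=1: (+0.557733-0.232268i) × (-0.621641-0.024319i) = -0.352358+0.130824i  (running Σ = -0.574778+0.067504i)
  m=2: (+0.310395-0.312773i) × (+0.270309+0.021181i) = +0.090527-0.077971i  (running Σ = -0.484251-0.010466i)
  m=3: (+0.066834-0.164002i) × (-0.070832-0.008347i) = -0.006103+0.011059i  (running Σ = -0.490354+0.000592i)
  m=4: (-0.000363-0.047567i) × (+0.012746+0.002010i) = +0.000091-0.000607i  (running Σ = -0.490263-0.000015i)
  m=5: (-0.003534-0.008307i) × (-0.001639-0.000325i) = +0.000003+0.000015i  (running Σ = -0.490260+0.000000i)
  m=6: (-0.000856-0.000837i) × (+0.000148+0.000035i) = -0.000000-0.000000i  (running Σ = -0.490260-0.000000i)
  m=7: (-0.000092-0.000037i) × (-0.000008-0.000002i) = +0.000000+0.000000i  (running Σ = -0.490260-0.000000i)
Total Σ_m = -0.490260-0.000000i. Multiply by 0.837758: -0.410719-0.000000i. P_7(cos γ) = -0.410719

-0.410719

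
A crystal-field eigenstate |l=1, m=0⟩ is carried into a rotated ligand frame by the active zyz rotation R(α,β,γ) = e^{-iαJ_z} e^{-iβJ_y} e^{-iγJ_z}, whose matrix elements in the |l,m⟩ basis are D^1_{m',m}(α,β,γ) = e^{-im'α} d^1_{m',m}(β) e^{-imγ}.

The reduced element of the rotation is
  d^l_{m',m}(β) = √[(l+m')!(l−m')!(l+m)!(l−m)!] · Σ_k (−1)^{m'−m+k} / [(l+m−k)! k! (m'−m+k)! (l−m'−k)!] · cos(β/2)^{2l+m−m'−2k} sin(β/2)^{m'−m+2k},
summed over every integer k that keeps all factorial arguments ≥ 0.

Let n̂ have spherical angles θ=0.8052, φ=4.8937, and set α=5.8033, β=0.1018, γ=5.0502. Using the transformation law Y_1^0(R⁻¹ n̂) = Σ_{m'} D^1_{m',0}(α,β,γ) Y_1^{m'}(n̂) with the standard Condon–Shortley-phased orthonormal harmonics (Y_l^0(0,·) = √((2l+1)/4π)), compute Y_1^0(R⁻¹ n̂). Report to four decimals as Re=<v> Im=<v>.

Need the full column D^1_{m',0} for m'=−1..1 at α=5.8033, β=0.1018, γ=5.0502.
cos(β/2)=0.998705, sin(β/2)=0.050878
d^1_{-1,0}: single k=1 term ⇒ +0.071859;  D = +0.063743-0.033176i
d^1_{0,0}: k∈[0..1] ⇒ +0.997411 -0.002589 = +0.994823;  D = +0.994823+0.000000i
d^1_{1,0}: single k=0 term ⇒ -0.071859;  D = -0.063743-0.033176i
Y_1^{m'}(θ=0.8052,φ=4.8937) and Σ D·Y over m':
  (+0.0637-0.0332i)·(+0.0449+0.2450i)  (+0.9948+0.0000i)·(+0.3386+0.0000i)  (-0.0637-0.0332i)·(-0.0449+0.2450i)
Y_1^0(R⁻¹ n̂) = +0.358815+0.000000i

Re=0.3588 Im=0.0000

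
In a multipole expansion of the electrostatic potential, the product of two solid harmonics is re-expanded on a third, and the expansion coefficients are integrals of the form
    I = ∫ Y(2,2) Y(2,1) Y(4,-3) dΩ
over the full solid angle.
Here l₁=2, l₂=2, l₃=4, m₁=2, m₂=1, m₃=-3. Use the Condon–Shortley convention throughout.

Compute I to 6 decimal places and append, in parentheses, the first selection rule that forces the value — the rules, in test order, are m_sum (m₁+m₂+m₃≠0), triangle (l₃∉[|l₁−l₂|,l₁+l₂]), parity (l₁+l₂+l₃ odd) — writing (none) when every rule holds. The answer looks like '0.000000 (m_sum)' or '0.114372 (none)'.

Checks pass: Σm=0; 8 even; l₃=4∈[0,4].
(2·2+1)(2·2+1)(2·4+1) = 225
Δ: 0! 4! 4! / 9! → 1/630
sum: t=0:+1/16 = 1/16
3j²(2 2 4; 0 0 0) = Δ·Π!·Σ² = 2/35  (sign +1)
sum: t=0:+1/144 = 1/144
3j²(2 2 4; 2 1 -3) = Δ·Π!·Σ² = 1/18  (sign -1)
combine: 4πI² = 225·2/35·1/18 = 5/7
take √, sign -1: I = -0.23841361
No selection rule forces the value: the integral is nonzero (none).

-0.238414 (none)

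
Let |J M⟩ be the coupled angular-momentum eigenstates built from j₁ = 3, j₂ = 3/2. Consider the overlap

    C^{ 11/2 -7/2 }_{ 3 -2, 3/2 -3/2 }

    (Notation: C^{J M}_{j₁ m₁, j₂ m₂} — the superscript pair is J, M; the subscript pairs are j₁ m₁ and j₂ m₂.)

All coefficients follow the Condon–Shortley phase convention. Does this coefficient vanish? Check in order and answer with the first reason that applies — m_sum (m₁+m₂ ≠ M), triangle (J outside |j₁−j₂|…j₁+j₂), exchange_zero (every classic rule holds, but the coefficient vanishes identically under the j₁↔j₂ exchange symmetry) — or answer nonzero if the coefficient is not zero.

triangle

m-sum: m₁+m₂ = -2+(-3/2) = -7/2, M = -7/2  ✓
triangle: need |j₁−j₂| ≤ J ≤ j₁+j₂, i.e. J ∈ [3/2, 9/2]; J = 11/2 is outside ✗ ⇒ coefficient is 0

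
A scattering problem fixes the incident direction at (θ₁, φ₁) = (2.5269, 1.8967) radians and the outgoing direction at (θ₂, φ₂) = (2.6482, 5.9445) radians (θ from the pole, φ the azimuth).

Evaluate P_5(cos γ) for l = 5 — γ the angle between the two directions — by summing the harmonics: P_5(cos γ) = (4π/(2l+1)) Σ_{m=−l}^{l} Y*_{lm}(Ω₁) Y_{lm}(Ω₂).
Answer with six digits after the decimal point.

-0.030806

Term-by-term m-sum for l=5 (normalisation 4π/11 = 1.142397):
  [-5]  conj(Y_{5,-5})(Ω₁) = (-0.029558, -0.001738) ; Y_{5,-5}(Ω₂) = (-0.001353, 0.010977) ; Δ = (0.000059, -0.000322)
  [-4]  conj(Y_{5,-4})(Ω₁) = (-0.035018, -0.127929) ; Y_{5,-4}(Ω₂) = (-0.013944, -0.063530) ; Δ = (-0.007639, 0.004008)
  [-3]  conj(Y_{5,-3})(Ω₁) = (0.275481, -0.185683) ; Y_{5,-3}(Ω₂) = (0.115786, 0.186858) ; Δ = (0.066593, 0.029976)
  [-2]  conj(Y_{5,-2})(Ω₁) = (0.366897, 0.279965) ; Y_{5,-2}(Ω₂) = (-0.346227, -0.278478) ; Δ = (-0.049066, -0.199104)
  [-1]  conj(Y_{5,-1})(Ω₁) = (-0.059752, 0.176805) ; Y_{5,-1}(Ω₂) = (0.397155, 0.139901) ; Δ = (-0.048466, 0.061860)
  [+0]  conj(Y_{5,0})(Ω₁) = (0.349327, -0.000000) ; Y_{5,0}(Ω₂) = (0.143336, 0.000000) ; Δ = (0.050071, 0.000000)
  [+1]  conj(Y_{5,1})(Ω₁) = (0.059752, 0.176805) ; Y_{5,1}(Ω₂) = (-0.397155, 0.139901) ; Δ = (-0.048466, -0.061860)
  [+2]  conj(Y_{5,2})(Ω₁) = (0.366897, -0.279965) ; Y_{5,2}(Ω₂) = (-0.346227, 0.278478) ; Δ = (-0.049066, 0.199104)
  [+3]  conj(Y_{5,3})(Ω₁) = (-0.275481, -0.185683) ; Y_{5,3}(Ω₂) = (-0.115786, 0.186858) ; Δ = (0.066593, -0.029976)
  [+4]  conj(Y_{5,4})(Ω₁) = (-0.035018, 0.127929) ; Y_{5,4}(Ω₂) = (-0.013944, 0.063530) ; Δ = (-0.007639, -0.004008)
  [+5]  conj(Y_{5,5})(Ω₁) = (0.029558, -0.001738) ; Y_{5,5}(Ω₂) = (0.001353, 0.010977) ; Δ = (0.000059, 0.000322)
Σ over m = (-0.026966, -0.000000); ×(4π/11) → (-0.030806, -0.000000). Real part: -0.030806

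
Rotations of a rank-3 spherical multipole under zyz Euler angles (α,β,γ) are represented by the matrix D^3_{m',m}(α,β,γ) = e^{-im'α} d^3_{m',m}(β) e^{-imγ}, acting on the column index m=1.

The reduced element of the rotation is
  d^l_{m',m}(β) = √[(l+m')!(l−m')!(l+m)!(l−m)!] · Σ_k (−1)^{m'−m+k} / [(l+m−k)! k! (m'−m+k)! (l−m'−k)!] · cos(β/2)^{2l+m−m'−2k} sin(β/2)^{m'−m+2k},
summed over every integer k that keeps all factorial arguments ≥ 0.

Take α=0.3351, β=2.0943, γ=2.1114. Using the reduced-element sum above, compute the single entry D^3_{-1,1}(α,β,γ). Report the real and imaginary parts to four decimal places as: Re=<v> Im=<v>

Re=0.0861 Im=0.4131

Split into d^3_{-1,1}(β=2.0943) × two z-phases.
c=cos(2.094300/2)=0.500041, s=sin(2.094300/2)=0.866002; N=√[2·24·24·2]=48.000000
k: max(0,(1)−(-1))=2 … min(3+(1),3−(-1))=4
  k=2: (−1)^0·48.0000/(8)·0.5000^4·0.8660^2 = +0.281327
  k=3: (−1)^1·48.0000/(6)·0.5000^2·0.8660^4 = -1.125062
  k=4: (−1)^2·48.0000/(48)·0.5000^0·0.8660^6 = +0.421806
d^3_{-1,1}(2.0943) = +0.281327 -1.125062 +0.421806 = -0.421929
Phases: e^{-i·(-1)·0.3351}=+0.944377+0.328864i, e^{-i·(1)·2.1114}=-0.514654-0.857398i ⇒ D=+0.086099+0.413051i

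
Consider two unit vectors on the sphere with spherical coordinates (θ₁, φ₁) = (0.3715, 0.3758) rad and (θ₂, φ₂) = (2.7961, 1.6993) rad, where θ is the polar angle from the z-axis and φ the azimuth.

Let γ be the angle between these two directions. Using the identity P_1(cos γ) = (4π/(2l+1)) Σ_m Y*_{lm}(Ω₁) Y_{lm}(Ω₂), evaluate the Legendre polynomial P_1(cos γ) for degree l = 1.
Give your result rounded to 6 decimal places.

Expand P_1 via completeness: Σ_{m} conj(Y_{1,m}) at Ω₁ times Y_{1,m} at Ω₂ —
  [-1]  conj(Y_{1,-1})(Ω₁) = (0.116667, 0.046031) ; Y_{1,-1}(Ω₂) = (-0.014994, -0.116040) ; Δ = (0.003592, -0.014228)
  [+0]  conj(Y_{1,0})(Ω₁) = (0.455272, -0.000000) ; Y_{1,0}(Ω₂) = (-0.459730, 0.000000) ; Δ = (-0.209302, 0.000000)
  [+1]  conj(Y_{1,1})(Ω₁) = (-0.116667, 0.046031) ; Y_{1,1}(Ω₂) = (0.014994, -0.116040) ; Δ = (0.003592, 0.014228)
Σ over m = (-0.202118, 0.000000); ×(4π/3) → (-0.846630, 0.000000). Real part: -0.846630

-0.846630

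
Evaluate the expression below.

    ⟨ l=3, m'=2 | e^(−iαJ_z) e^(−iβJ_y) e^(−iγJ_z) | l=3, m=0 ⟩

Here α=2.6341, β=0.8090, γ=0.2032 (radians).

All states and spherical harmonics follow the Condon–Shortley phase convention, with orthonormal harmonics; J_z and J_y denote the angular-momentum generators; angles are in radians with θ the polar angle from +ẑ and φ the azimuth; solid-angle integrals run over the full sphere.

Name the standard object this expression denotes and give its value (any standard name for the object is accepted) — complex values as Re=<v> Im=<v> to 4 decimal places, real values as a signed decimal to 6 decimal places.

This is a Wigner D-matrix element — the rotation-matrix element ⟨l m'| R(α,β,γ) |l m⟩ in the angular-momentum basis.
First d^3_{2,0}(β=0.8090), then the phase factors e^{-i(2)α} and e^{-i(0)γ}:
c=cos(0.809000/2)=0.919299, s=sin(0.809000/2)=0.393559; N=√[120·1·6·6]=65.726707
Admissible k: 0..1 (factorial args all ≥0)
  k=0: (−1)^2·65.7267/(12)·0.9193^4·0.3936^2 = +0.605910
  k=1: (−1)^3·65.7267/(12)·0.9193^2·0.3936^4 = -0.111049
d^3_{2,0}(0.8090) = +0.605910 -0.111049 = +0.494861
Attach z-rotation phases: D = e^{-i(2)(2.6341)}·(+0.494861)·e^{-i(0)(0.2032)} = +0.261105+0.420371i

Wigner D-matrix element, Re=0.2611 Im=0.4204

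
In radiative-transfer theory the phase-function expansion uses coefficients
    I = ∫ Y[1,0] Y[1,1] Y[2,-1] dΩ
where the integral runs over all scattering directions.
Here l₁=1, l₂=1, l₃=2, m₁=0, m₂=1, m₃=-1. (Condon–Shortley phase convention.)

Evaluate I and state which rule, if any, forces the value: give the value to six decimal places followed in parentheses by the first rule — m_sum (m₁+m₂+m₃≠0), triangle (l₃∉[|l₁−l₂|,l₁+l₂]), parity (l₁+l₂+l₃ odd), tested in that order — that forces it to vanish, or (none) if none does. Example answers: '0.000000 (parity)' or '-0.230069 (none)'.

Rules hold: Σm=0, L=4 even, 0≤2≤2.
N = 3·3·5 = 45
Δ = 0!·2!·2!/5! = 1/30
Racah Σ t=0..0: t=0:+1/1 = 1/1
⇒ 3j(1 1 2; 0 0 0)² = 2/15, sgn +1
Racah Σ t=0..0: t=0:+1/2 = 1/2
⇒ 3j(1 1 2; 0 1 -1)² = 1/10, sgn -1
4πI² = N·(3j₀)²·(3jₘ)² = 3/5
I = -1·√(0.6/4π) = -0.21850969
No selection rule forces the value: the integral is nonzero (none).

-0.218510 (none)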